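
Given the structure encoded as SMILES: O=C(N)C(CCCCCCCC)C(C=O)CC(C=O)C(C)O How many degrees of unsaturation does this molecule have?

Molecular formula: C17H31NO4.
DoU = (2C + 2 + N − H − X) / 2, where X is the halogen count and O/S are ignored.
    = (2·17 + 2 + 1 − 31 − 0) / 2 = 6 / 2 = 3.

3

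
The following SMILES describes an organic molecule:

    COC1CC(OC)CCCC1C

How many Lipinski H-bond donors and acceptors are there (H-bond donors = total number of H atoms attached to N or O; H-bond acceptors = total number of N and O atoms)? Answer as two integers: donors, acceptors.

0, 2

Donors: find every N or O and count the H atoms it carries.
  atom 2 (O): bond orders sum to 2 → 0 H
  atom 6 (O): bond orders sum to 2 → 0 H
Lipinski HBD = 0.
Acceptors: N atoms = 0, O atoms = 2 → HBA = 2.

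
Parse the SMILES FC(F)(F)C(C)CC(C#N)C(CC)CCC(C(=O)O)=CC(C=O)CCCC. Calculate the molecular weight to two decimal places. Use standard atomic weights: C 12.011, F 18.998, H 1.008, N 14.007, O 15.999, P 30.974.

389.46 g/mol

First, the molecular formula is C20H30F3NO3 (counting implicit H from valence).
  C: 20 × 12.011 = 240.220
  F: 3 × 18.998 = 56.994
  H: 30 × 1.008 = 30.240
  N: 1 × 14.007 = 14.007
  O: 3 × 15.999 = 47.997
Sum: 20×12.011 + 3×18.998 + 30×1.008 + 1×14.007 + 3×15.999 = 389.458 → 389.46 g/mol.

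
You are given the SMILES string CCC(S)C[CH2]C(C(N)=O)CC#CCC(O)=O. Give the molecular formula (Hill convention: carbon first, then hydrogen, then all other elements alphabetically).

C12H19NO3S

Walk through each heavy atom and fill implicit hydrogens from standard valence (C 4, N 3, O 2, S 2, halogen 1):
  atom 1: C, bond orders sum to 1 (valence 4) → 3 H
  atom 2: C, bond orders sum to 2 (valence 4) → 2 H
  atom 3: C, bond orders sum to 3 (valence 4) → 1 H
  atom 4: S, bond orders sum to 1 (valence 2) → 1 H
  atom 5: C, bond orders sum to 2 (valence 4) → 2 H
  atom 6: C with explicit H count 2
  atom 7: C, bond orders sum to 3 (valence 4) → 1 H
  atom 8: C, bond orders sum to 4 (valence 4) → 0 H
  atom 9: N, bond orders sum to 1 (valence 3) → 2 H
  atom 10: O, bond orders sum to 2 (valence 2) → 0 H
  atom 11: C, bond orders sum to 2 (valence 4) → 2 H
  atom 12: C, bond orders sum to 4 (valence 4) → 0 H
  atom 13: C, bond orders sum to 4 (valence 4) → 0 H
  atom 14: C, bond orders sum to 2 (valence 4) → 2 H
  atom 15: C, bond orders sum to 4 (valence 4) → 0 H
  atom 16: O, bond orders sum to 1 (valence 2) → 1 H
  atom 17: O, bond orders sum to 2 (valence 2) → 0 H
Totals → C:12, H:19, N:1, O:3, S:1.
In Hill order: C12H19NO3S.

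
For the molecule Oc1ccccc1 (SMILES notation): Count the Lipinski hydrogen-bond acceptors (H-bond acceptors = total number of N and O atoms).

N atoms: 0; O atoms: 1.
Lipinski HBA = 0 + 1 = 1.

1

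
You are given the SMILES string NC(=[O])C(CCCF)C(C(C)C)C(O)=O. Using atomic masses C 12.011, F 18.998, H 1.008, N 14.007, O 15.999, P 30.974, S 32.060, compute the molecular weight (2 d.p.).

219.26 g/mol

First, the molecular formula is C10H18FNO3 (counting implicit H from valence).
  C: 10 × 12.011 = 120.110
  F: 1 × 18.998 = 18.998
  H: 18 × 1.008 = 18.144
  N: 1 × 14.007 = 14.007
  O: 3 × 15.999 = 47.997
Sum: 10×12.011 + 1×18.998 + 18×1.008 + 1×14.007 + 3×15.999 = 219.256 → 219.26 g/mol.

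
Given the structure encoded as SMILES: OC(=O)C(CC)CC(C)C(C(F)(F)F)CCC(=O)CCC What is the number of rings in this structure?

0

In SMILES, each pair of matching ring-closure digits denotes one ring-closing bond; the number of such bonds equals the number of independent rings.
Ring-closure bonds here: 0.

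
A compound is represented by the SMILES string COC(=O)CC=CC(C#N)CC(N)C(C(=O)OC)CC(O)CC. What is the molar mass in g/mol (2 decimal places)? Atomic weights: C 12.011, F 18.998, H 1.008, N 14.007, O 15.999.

326.39 g/mol

First, the molecular formula is C16H26N2O5 (counting implicit H from valence).
  C: 16 × 12.011 = 192.176
  H: 26 × 1.008 = 26.208
  N: 2 × 14.007 = 28.014
  O: 5 × 15.999 = 79.995
Sum: 16×12.011 + 26×1.008 + 2×14.007 + 5×15.999 = 326.393 → 326.39 g/mol.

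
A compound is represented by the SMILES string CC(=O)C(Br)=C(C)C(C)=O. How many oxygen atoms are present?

2

Scan the SMILES for O atoms (remember two-letter symbols like Cl and Br are single atoms).
Oxygen count: 2.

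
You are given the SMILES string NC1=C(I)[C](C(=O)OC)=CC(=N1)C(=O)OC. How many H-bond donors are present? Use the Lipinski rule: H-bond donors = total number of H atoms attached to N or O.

Donors: find every N or O and count the H atoms it carries.
  atom 1 (N): bond orders sum to 1 → 2 H
  atom 7 (O): bond orders sum to 2 → 0 H
  atom 8 (O): bond orders sum to 2 → 0 H
  atom 12 (N): bond orders sum to 3 → 0 H
  atom 14 (O): bond orders sum to 2 → 0 H
  atom 15 (O): bond orders sum to 2 → 0 H
Lipinski HBD = 2.

2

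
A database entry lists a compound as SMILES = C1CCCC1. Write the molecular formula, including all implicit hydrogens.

Walk through each heavy atom and fill implicit hydrogens from standard valence (C 4, N 3, O 2, S 2, halogen 1):
  atom 1: C, bond orders sum to 2 (valence 4) → 2 H
  atom 2: C, bond orders sum to 2 (valence 4) → 2 H
  atom 3: C, bond orders sum to 2 (valence 4) → 2 H
  atom 4: C, bond orders sum to 2 (valence 4) → 2 H
  atom 5: C, bond orders sum to 2 (valence 4) → 2 H
Totals → C:5, H:10.

C5H10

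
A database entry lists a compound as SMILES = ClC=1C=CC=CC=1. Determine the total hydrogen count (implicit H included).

5

Walk through each heavy atom and fill implicit hydrogens from standard valence (C 4, N 3, O 2, S 2, halogen 1):
  atom 1: Cl (halogen, monovalent) → 0 H
  atom 2: C, bond orders sum to 4 (valence 4) → 0 H
  atom 3: C, bond orders sum to 3 (valence 4) → 1 H
  atom 4: C, bond orders sum to 3 (valence 4) → 1 H
  atom 5: C, bond orders sum to 3 (valence 4) → 1 H
  atom 6: C, bond orders sum to 3 (valence 4) → 1 H
  atom 7: C, bond orders sum to 3 (valence 4) → 1 H
Total hydrogens: 5.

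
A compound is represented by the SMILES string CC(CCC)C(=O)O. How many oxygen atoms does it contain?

Scan the SMILES for O atoms (remember two-letter symbols like Cl and Br are single atoms).
Oxygen count: 2.

2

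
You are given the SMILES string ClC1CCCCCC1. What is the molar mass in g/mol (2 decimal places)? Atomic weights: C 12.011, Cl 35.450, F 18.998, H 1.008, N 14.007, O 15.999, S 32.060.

First, the molecular formula is C7H13Cl (counting implicit H from valence).
  C: 7 × 12.011 = 84.077
  Cl: 1 × 35.450 = 35.450
  H: 13 × 1.008 = 13.104
Sum: 7×12.011 + 1×35.450 + 13×1.008 = 132.631 → 132.63 g/mol.

132.63 g/mol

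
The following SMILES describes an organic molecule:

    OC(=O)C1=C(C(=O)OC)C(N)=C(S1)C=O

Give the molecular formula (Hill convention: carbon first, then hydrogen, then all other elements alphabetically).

C8H7NO5S

Walk through each heavy atom and fill implicit hydrogens from standard valence (C 4, N 3, O 2, S 2, halogen 1):
  atom 1: O, bond orders sum to 1 (valence 2) → 1 H
  atom 2: C, bond orders sum to 4 (valence 4) → 0 H
  atom 3: O, bond orders sum to 2 (valence 2) → 0 H
  atom 4: C, bond orders sum to 4 (valence 4) → 0 H
  atom 5: C, bond orders sum to 4 (valence 4) → 0 H
  atom 6: C, bond orders sum to 4 (valence 4) → 0 H
  atom 7: O, bond orders sum to 2 (valence 2) → 0 H
  atom 8: O, bond orders sum to 2 (valence 2) → 0 H
  atom 9: C, bond orders sum to 1 (valence 4) → 3 H
  atom 10: C, bond orders sum to 4 (valence 4) → 0 H
  atom 11: N, bond orders sum to 1 (valence 3) → 2 H
  atom 12: C, bond orders sum to 4 (valence 4) → 0 H
  atom 13: S, bond orders sum to 2 (valence 2) → 0 H
  atom 14: C, bond orders sum to 3 (valence 4) → 1 H
  atom 15: O, bond orders sum to 2 (valence 2) → 0 H
Totals → C:8, H:7, N:1, O:5, S:1.
In Hill order: C8H7NO5S.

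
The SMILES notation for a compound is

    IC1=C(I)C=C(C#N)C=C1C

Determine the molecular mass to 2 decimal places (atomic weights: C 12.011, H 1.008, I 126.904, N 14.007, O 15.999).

368.94 g/mol

First, the molecular formula is C8H5I2N (counting implicit H from valence).
  C: 8 × 12.011 = 96.088
  H: 5 × 1.008 = 5.040
  I: 2 × 126.904 = 253.808
  N: 1 × 14.007 = 14.007
Sum: 8×12.011 + 5×1.008 + 2×126.904 + 1×14.007 = 368.943 → 368.94 g/mol.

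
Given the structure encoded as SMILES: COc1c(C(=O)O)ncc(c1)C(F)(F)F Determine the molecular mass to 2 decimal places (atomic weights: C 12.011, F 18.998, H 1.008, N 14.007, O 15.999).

First, the molecular formula is C8H6F3NO3 (counting implicit H from valence).
  C: 8 × 12.011 = 96.088
  F: 3 × 18.998 = 56.994
  H: 6 × 1.008 = 6.048
  N: 1 × 14.007 = 14.007
  O: 3 × 15.999 = 47.997
Sum: 8×12.011 + 3×18.998 + 6×1.008 + 1×14.007 + 3×15.999 = 221.134 → 221.13 g/mol.

221.13 g/mol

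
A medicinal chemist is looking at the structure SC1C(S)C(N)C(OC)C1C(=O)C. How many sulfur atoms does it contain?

2

Scan the SMILES for S atoms (remember two-letter symbols like Cl and Br are single atoms).
Sulfur count: 2.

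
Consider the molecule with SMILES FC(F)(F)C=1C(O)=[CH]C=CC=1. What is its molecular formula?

Walk through each heavy atom and fill implicit hydrogens from standard valence (C 4, N 3, O 2, S 2, halogen 1):
  atom 1: F (halogen, monovalent) → 0 H
  atom 2: C, bond orders sum to 4 (valence 4) → 0 H
  atom 3: F (halogen, monovalent) → 0 H
  atom 4: F (halogen, monovalent) → 0 H
  atom 5: C, bond orders sum to 4 (valence 4) → 0 H
  atom 6: C, bond orders sum to 4 (valence 4) → 0 H
  atom 7: O, bond orders sum to 1 (valence 2) → 1 H
  atom 8: C with explicit H count 1
  atom 9: C, bond orders sum to 3 (valence 4) → 1 H
  atom 10: C, bond orders sum to 3 (valence 4) → 1 H
  atom 11: C, bond orders sum to 3 (valence 4) → 1 H
Totals → C:7, H:5, F:3, O:1.

C7H5F3O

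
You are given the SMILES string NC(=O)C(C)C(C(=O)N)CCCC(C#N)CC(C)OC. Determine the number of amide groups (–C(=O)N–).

2

The amide motif appears at heavy-atom positions 2, 7 in the SMILES.
Other groups present: 1 ether, 1 nitrile.
Amide count: 2.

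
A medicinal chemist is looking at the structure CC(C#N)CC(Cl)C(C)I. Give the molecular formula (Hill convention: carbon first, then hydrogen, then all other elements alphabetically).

C7H11ClIN

Walk through each heavy atom and fill implicit hydrogens from standard valence (C 4, N 3, O 2, S 2, halogen 1):
  atom 1: C, bond orders sum to 1 (valence 4) → 3 H
  atom 2: C, bond orders sum to 3 (valence 4) → 1 H
  atom 3: C, bond orders sum to 4 (valence 4) → 0 H
  atom 4: N, bond orders sum to 3 (valence 3) → 0 H
  atom 5: C, bond orders sum to 2 (valence 4) → 2 H
  atom 6: C, bond orders sum to 3 (valence 4) → 1 H
  atom 7: Cl (halogen, monovalent) → 0 H
  atom 8: C, bond orders sum to 3 (valence 4) → 1 H
  atom 9: C, bond orders sum to 1 (valence 4) → 3 H
  atom 10: I (halogen, monovalent) → 0 H
Totals → C:7, H:11, Cl:1, I:1, N:1.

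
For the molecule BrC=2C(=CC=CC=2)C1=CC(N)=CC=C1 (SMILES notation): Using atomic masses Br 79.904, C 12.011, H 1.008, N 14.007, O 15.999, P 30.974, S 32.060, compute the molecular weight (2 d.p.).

First, the molecular formula is C12H10BrN (counting implicit H from valence).
  Br: 1 × 79.904 = 79.904
  C: 12 × 12.011 = 144.132
  H: 10 × 1.008 = 10.080
  N: 1 × 14.007 = 14.007
Sum: 1×79.904 + 12×12.011 + 10×1.008 + 1×14.007 = 248.123 → 248.12 g/mol.

248.12 g/mol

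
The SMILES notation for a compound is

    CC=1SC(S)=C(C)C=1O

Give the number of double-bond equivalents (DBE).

Molecular formula: C6H8OS2.
DoU = (2C + 2 + N − H − X) / 2, where X is the halogen count and O/S are ignored.
    = (2·6 + 2 + 0 − 8 − 0) / 2 = 6 / 2 = 3.

3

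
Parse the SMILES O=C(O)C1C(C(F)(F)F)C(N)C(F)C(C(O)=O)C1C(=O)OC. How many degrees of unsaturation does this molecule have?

4

Degree of unsaturation = (number of rings) + (number of π bonds).
Ring closures in the SMILES: 1.
π bonds: 3 double bonds (each 1 DoU) → 3 DoU from unsaturation.
Total DoU = 1 + 3 = 4.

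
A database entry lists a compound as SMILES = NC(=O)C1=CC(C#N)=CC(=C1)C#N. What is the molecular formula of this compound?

C9H5N3O

Walk through each heavy atom and fill implicit hydrogens from standard valence (C 4, N 3, O 2, S 2, halogen 1):
  atom 1: N, bond orders sum to 1 (valence 3) → 2 H
  atom 2: C, bond orders sum to 4 (valence 4) → 0 H
  atom 3: O, bond orders sum to 2 (valence 2) → 0 H
  atom 4: C, bond orders sum to 4 (valence 4) → 0 H
  atom 5: C, bond orders sum to 3 (valence 4) → 1 H
  atom 6: C, bond orders sum to 4 (valence 4) → 0 H
  atom 7: C, bond orders sum to 4 (valence 4) → 0 H
  atom 8: N, bond orders sum to 3 (valence 3) → 0 H
  atom 9: C, bond orders sum to 3 (valence 4) → 1 H
  atom 10: C, bond orders sum to 4 (valence 4) → 0 H
  atom 11: C, bond orders sum to 3 (valence 4) → 1 H
  atom 12: C, bond orders sum to 4 (valence 4) → 0 H
  atom 13: N, bond orders sum to 3 (valence 3) → 0 H
Totals → C:9, H:5, N:3, O:1.
In Hill order: C9H5N3O.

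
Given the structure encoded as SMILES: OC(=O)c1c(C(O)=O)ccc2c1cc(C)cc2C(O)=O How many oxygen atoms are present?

6

Scan the SMILES for O atoms (remember two-letter symbols like Cl and Br are single atoms).
Oxygen count: 6.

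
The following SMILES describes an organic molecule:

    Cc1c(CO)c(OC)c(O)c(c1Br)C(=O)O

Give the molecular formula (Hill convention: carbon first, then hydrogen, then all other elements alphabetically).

Walk through each heavy atom and fill implicit hydrogens from standard valence (C 4, N 3, O 2, S 2, halogen 1); for lowercase aromatic atoms, an aromatic c carries 1 H when it has two neighbours and 0 H with three, and aromatic n carries 0 H:
  atom 1: C, bond orders sum to 1 (valence 4) → 3 H
  atom 2: aromatic c, 3 neighbours → 0 H
  atom 3: aromatic c, 3 neighbours → 0 H
  atom 4: C, bond orders sum to 2 (valence 4) → 2 H
  atom 5: O, bond orders sum to 1 (valence 2) → 1 H
  atom 6: aromatic c, 3 neighbours → 0 H
  atom 7: O, bond orders sum to 2 (valence 2) → 0 H
  atom 8: C, bond orders sum to 1 (valence 4) → 3 H
  atom 9: aromatic c, 3 neighbours → 0 H
  atom 10: O, bond orders sum to 1 (valence 2) → 1 H
  atom 11: aromatic c, 3 neighbours → 0 H
  atom 12: aromatic c, 3 neighbours → 0 H
  atom 13: Br (halogen, monovalent) → 0 H
  atom 14: C, bond orders sum to 4 (valence 4) → 0 H
  atom 15: O, bond orders sum to 2 (valence 2) → 0 H
  atom 16: O, bond orders sum to 1 (valence 2) → 1 H
Totals → C:10, H:11, Br:1, O:5.
In Hill order: C10H11BrO5.

C10H11BrO5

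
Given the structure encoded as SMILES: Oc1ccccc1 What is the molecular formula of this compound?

C6H6O

Walk through each heavy atom and fill implicit hydrogens from standard valence (C 4, N 3, O 2, S 2, halogen 1); for lowercase aromatic atoms, an aromatic c carries 1 H when it has two neighbours and 0 H with three, and aromatic n carries 0 H:
  atom 1: O, bond orders sum to 1 (valence 2) → 1 H
  atom 2: aromatic c, 3 neighbours → 0 H
  atom 3: aromatic c, 2 neighbours → 1 H
  atom 4: aromatic c, 2 neighbours → 1 H
  atom 5: aromatic c, 2 neighbours → 1 H
  atom 6: aromatic c, 2 neighbours → 1 H
  atom 7: aromatic c, 2 neighbours → 1 H
Totals → C:6, H:6, O:1.
In Hill order: C6H6O.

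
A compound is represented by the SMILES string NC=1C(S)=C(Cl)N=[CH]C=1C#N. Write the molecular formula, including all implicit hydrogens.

C6H4ClN3S

Walk through each heavy atom and fill implicit hydrogens from standard valence (C 4, N 3, O 2, S 2, halogen 1):
  atom 1: N, bond orders sum to 1 (valence 3) → 2 H
  atom 2: C, bond orders sum to 4 (valence 4) → 0 H
  atom 3: C, bond orders sum to 4 (valence 4) → 0 H
  atom 4: S, bond orders sum to 1 (valence 2) → 1 H
  atom 5: C, bond orders sum to 4 (valence 4) → 0 H
  atom 6: Cl (halogen, monovalent) → 0 H
  atom 7: N, bond orders sum to 3 (valence 3) → 0 H
  atom 8: C with explicit H count 1
  atom 9: C, bond orders sum to 4 (valence 4) → 0 H
  atom 10: C, bond orders sum to 4 (valence 4) → 0 H
  atom 11: N, bond orders sum to 3 (valence 3) → 0 H
Totals → C:6, H:4, Cl:1, N:3, S:1.
In Hill order: C6H4ClN3S.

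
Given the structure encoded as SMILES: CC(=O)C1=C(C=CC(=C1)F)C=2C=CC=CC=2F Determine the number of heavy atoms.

17

Every atom symbol written in the SMILES (organic subset) is one heavy atom; implicit H are not written.
Heavy atoms by element → C:14, F:2, O:1.
Total: 17.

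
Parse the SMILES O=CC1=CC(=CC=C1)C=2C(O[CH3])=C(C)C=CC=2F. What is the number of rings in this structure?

In SMILES, each pair of matching ring-closure digits denotes one ring-closing bond; the number of such bonds equals the number of independent rings.
Ring-closure bonds here: 2.

2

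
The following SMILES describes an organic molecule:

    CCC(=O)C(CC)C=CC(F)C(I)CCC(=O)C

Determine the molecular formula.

Walk through each heavy atom and fill implicit hydrogens from standard valence (C 4, N 3, O 2, S 2, halogen 1):
  atom 1: C, bond orders sum to 1 (valence 4) → 3 H
  atom 2: C, bond orders sum to 2 (valence 4) → 2 H
  atom 3: C, bond orders sum to 4 (valence 4) → 0 H
  atom 4: O, bond orders sum to 2 (valence 2) → 0 H
  atom 5: C, bond orders sum to 3 (valence 4) → 1 H
  atom 6: C, bond orders sum to 2 (valence 4) → 2 H
  atom 7: C, bond orders sum to 1 (valence 4) → 3 H
  atom 8: C, bond orders sum to 3 (valence 4) → 1 H
  atom 9: C, bond orders sum to 3 (valence 4) → 1 H
  atom 10: C, bond orders sum to 3 (valence 4) → 1 H
  atom 11: F (halogen, monovalent) → 0 H
  atom 12: C, bond orders sum to 3 (valence 4) → 1 H
  atom 13: I (halogen, monovalent) → 0 H
  atom 14: C, bond orders sum to 2 (valence 4) → 2 H
  atom 15: C, bond orders sum to 2 (valence 4) → 2 H
  atom 16: C, bond orders sum to 4 (valence 4) → 0 H
  atom 17: O, bond orders sum to 2 (valence 2) → 0 H
  atom 18: C, bond orders sum to 1 (valence 4) → 3 H
Totals → C:14, H:22, F:1, I:1, O:2.

C14H22FIO2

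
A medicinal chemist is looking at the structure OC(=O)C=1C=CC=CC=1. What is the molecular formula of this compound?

Walk through each heavy atom and fill implicit hydrogens from standard valence (C 4, N 3, O 2, S 2, halogen 1):
  atom 1: O, bond orders sum to 1 (valence 2) → 1 H
  atom 2: C, bond orders sum to 4 (valence 4) → 0 H
  atom 3: O, bond orders sum to 2 (valence 2) → 0 H
  atom 4: C, bond orders sum to 4 (valence 4) → 0 H
  atom 5: C, bond orders sum to 3 (valence 4) → 1 H
  atom 6: C, bond orders sum to 3 (valence 4) → 1 H
  atom 7: C, bond orders sum to 3 (valence 4) → 1 H
  atom 8: C, bond orders sum to 3 (valence 4) → 1 H
  atom 9: C, bond orders sum to 3 (valence 4) → 1 H
Totals → C:7, H:6, O:2.
In Hill order: C7H6O2.

C7H6O2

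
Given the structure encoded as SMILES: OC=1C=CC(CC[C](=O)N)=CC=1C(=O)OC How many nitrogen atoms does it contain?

1

Scan the SMILES for N atoms (remember two-letter symbols like Cl and Br are single atoms).
Nitrogen count: 1.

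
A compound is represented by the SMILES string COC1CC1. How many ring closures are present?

1

In SMILES, each pair of matching ring-closure digits denotes one ring-closing bond; the number of such bonds equals the number of independent rings.
Ring-closure bonds here: 1.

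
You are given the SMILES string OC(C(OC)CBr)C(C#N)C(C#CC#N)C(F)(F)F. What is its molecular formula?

C11H10BrF3N2O2

Walk through each heavy atom and fill implicit hydrogens from standard valence (C 4, N 3, O 2, S 2, halogen 1):
  atom 1: O, bond orders sum to 1 (valence 2) → 1 H
  atom 2: C, bond orders sum to 3 (valence 4) → 1 H
  atom 3: C, bond orders sum to 3 (valence 4) → 1 H
  atom 4: O, bond orders sum to 2 (valence 2) → 0 H
  atom 5: C, bond orders sum to 1 (valence 4) → 3 H
  atom 6: C, bond orders sum to 2 (valence 4) → 2 H
  atom 7: Br (halogen, monovalent) → 0 H
  atom 8: C, bond orders sum to 3 (valence 4) → 1 H
  atom 9: C, bond orders sum to 4 (valence 4) → 0 H
  atom 10: N, bond orders sum to 3 (valence 3) → 0 H
  atom 11: C, bond orders sum to 3 (valence 4) → 1 H
  atom 12: C, bond orders sum to 4 (valence 4) → 0 H
  atom 13: C, bond orders sum to 4 (valence 4) → 0 H
  atom 14: C, bond orders sum to 4 (valence 4) → 0 H
  atom 15: N, bond orders sum to 3 (valence 3) → 0 H
  atom 16: C, bond orders sum to 4 (valence 4) → 0 H
  atom 17: F (halogen, monovalent) → 0 H
  atom 18: F (halogen, monovalent) → 0 H
  atom 19: F (halogen, monovalent) → 0 H
Totals → C:11, H:10, Br:1, F:3, N:2, O:2.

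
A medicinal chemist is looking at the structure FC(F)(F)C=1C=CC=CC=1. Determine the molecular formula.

Walk through each heavy atom and fill implicit hydrogens from standard valence (C 4, N 3, O 2, S 2, halogen 1):
  atom 1: F (halogen, monovalent) → 0 H
  atom 2: C, bond orders sum to 4 (valence 4) → 0 H
  atom 3: F (halogen, monovalent) → 0 H
  atom 4: F (halogen, monovalent) → 0 H
  atom 5: C, bond orders sum to 4 (valence 4) → 0 H
  atom 6: C, bond orders sum to 3 (valence 4) → 1 H
  atom 7: C, bond orders sum to 3 (valence 4) → 1 H
  atom 8: C, bond orders sum to 3 (valence 4) → 1 H
  atom 9: C, bond orders sum to 3 (valence 4) → 1 H
  atom 10: C, bond orders sum to 3 (valence 4) → 1 H
Totals → C:7, H:5, F:3.
In Hill order: C7H5F3.

C7H5F3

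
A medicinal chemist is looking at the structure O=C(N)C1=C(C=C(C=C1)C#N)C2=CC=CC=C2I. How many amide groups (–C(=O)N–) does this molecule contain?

The amide motif appears at heavy-atom position 2 in the SMILES.
Other groups present: 1 nitrile.
Amide count: 1.

1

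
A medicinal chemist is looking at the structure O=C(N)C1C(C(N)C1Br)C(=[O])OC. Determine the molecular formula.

C7H11BrN2O3

Walk through each heavy atom and fill implicit hydrogens from standard valence (C 4, N 3, O 2, S 2, halogen 1):
  atom 1: O, bond orders sum to 2 (valence 2) → 0 H
  atom 2: C, bond orders sum to 4 (valence 4) → 0 H
  atom 3: N, bond orders sum to 1 (valence 3) → 2 H
  atom 4: C, bond orders sum to 3 (valence 4) → 1 H
  atom 5: C, bond orders sum to 3 (valence 4) → 1 H
  atom 6: C, bond orders sum to 3 (valence 4) → 1 H
  atom 7: N, bond orders sum to 1 (valence 3) → 2 H
  atom 8: C, bond orders sum to 3 (valence 4) → 1 H
  atom 9: Br (halogen, monovalent) → 0 H
  atom 10: C, bond orders sum to 4 (valence 4) → 0 H
  atom 11: O with explicit H count 0
  atom 12: O, bond orders sum to 2 (valence 2) → 0 H
  atom 13: C, bond orders sum to 1 (valence 4) → 3 H
Totals → C:7, H:11, Br:1, N:2, O:3.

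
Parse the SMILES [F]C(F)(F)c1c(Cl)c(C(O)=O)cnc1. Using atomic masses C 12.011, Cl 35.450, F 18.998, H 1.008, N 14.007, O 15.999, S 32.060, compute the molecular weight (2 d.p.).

First, the molecular formula is C7H3ClF3NO2 (counting implicit H from valence).
  C: 7 × 12.011 = 84.077
  Cl: 1 × 35.450 = 35.450
  F: 3 × 18.998 = 56.994
  H: 3 × 1.008 = 3.024
  N: 1 × 14.007 = 14.007
  O: 2 × 15.999 = 31.998
Sum: 7×12.011 + 1×35.450 + 3×18.998 + 3×1.008 + 1×14.007 + 2×15.999 = 225.550 → 225.55 g/mol.

225.55 g/mol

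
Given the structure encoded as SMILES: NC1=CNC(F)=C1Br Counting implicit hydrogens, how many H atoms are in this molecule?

Walk through each heavy atom and fill implicit hydrogens from standard valence (C 4, N 3, O 2, S 2, halogen 1):
  atom 1: N, bond orders sum to 1 (valence 3) → 2 H
  atom 2: C, bond orders sum to 4 (valence 4) → 0 H
  atom 3: C, bond orders sum to 3 (valence 4) → 1 H
  atom 4: N, bond orders sum to 2 (valence 3) → 1 H
  atom 5: C, bond orders sum to 4 (valence 4) → 0 H
  atom 6: F (halogen, monovalent) → 0 H
  atom 7: C, bond orders sum to 4 (valence 4) → 0 H
  atom 8: Br (halogen, monovalent) → 0 H
Total hydrogens: 4.

4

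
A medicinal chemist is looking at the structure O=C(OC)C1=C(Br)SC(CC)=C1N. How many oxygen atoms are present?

2

Scan the SMILES for O atoms (remember two-letter symbols like Cl and Br are single atoms).
Oxygen count: 2.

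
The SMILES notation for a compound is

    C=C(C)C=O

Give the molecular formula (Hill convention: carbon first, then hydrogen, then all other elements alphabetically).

Walk through each heavy atom and fill implicit hydrogens from standard valence (C 4, N 3, O 2, S 2, halogen 1):
  atom 1: C, bond orders sum to 2 (valence 4) → 2 H
  atom 2: C, bond orders sum to 4 (valence 4) → 0 H
  atom 3: C, bond orders sum to 1 (valence 4) → 3 H
  atom 4: C, bond orders sum to 3 (valence 4) → 1 H
  atom 5: O, bond orders sum to 2 (valence 2) → 0 H
Totals → C:4, H:6, O:1.
In Hill order: C4H6O.

C4H6O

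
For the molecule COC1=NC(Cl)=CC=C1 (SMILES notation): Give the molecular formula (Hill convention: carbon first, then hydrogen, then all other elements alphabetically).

Walk through each heavy atom and fill implicit hydrogens from standard valence (C 4, N 3, O 2, S 2, halogen 1):
  atom 1: C, bond orders sum to 1 (valence 4) → 3 H
  atom 2: O, bond orders sum to 2 (valence 2) → 0 H
  atom 3: C, bond orders sum to 4 (valence 4) → 0 H
  atom 4: N, bond orders sum to 3 (valence 3) → 0 H
  atom 5: C, bond orders sum to 4 (valence 4) → 0 H
  atom 6: Cl (halogen, monovalent) → 0 H
  atom 7: C, bond orders sum to 3 (valence 4) → 1 H
  atom 8: C, bond orders sum to 3 (valence 4) → 1 H
  atom 9: C, bond orders sum to 3 (valence 4) → 1 H
Totals → C:6, H:6, Cl:1, N:1, O:1.

C6H6ClNO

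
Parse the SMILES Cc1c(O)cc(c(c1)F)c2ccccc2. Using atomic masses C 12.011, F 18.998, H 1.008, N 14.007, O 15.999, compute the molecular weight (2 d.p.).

202.23 g/mol

First, the molecular formula is C13H11FO (counting implicit H from valence).
  C: 13 × 12.011 = 156.143
  F: 1 × 18.998 = 18.998
  H: 11 × 1.008 = 11.088
  O: 1 × 15.999 = 15.999
Sum: 13×12.011 + 1×18.998 + 11×1.008 + 1×15.999 = 202.228 → 202.23 g/mol.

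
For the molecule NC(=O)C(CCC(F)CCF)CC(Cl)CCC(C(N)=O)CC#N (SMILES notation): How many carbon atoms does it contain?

15

Count every carbon token in the SMILES (each C, including those in ring-closure positions and inside branches).
Carbon count: 15.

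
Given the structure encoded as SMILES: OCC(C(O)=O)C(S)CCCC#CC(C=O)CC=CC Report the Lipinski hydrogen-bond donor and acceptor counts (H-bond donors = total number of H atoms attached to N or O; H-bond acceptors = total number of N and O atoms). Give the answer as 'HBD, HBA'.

Donors: find every N or O and count the H atoms it carries.
  atom 1 (O): bond orders sum to 1 → 1 H
  atom 5 (O): bond orders sum to 1 → 1 H
  atom 6 (O): bond orders sum to 2 → 0 H
  atom 16 (O): bond orders sum to 2 → 0 H
Lipinski HBD = 2.
Acceptors: N atoms = 0, O atoms = 4 → HBA = 4.

2, 4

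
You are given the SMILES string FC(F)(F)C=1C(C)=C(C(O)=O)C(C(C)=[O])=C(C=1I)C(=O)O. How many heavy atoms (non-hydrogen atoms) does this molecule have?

Every atom symbol written in the SMILES (organic subset) is one heavy atom; implicit H are not written.
Heavy atoms by element → C:12, F:3, I:1, O:5.
Total: 21.

21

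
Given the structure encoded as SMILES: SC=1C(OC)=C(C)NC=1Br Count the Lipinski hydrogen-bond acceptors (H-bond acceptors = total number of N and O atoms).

2

N atoms: 1; O atoms: 1.
Lipinski HBA = 1 + 1 = 2.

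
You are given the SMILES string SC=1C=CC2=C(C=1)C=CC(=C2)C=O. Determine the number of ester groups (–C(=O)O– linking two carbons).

Scan the SMILES for the ester motif — none present.
Groups that are present: 1 aldehyde, 1 thiol.

0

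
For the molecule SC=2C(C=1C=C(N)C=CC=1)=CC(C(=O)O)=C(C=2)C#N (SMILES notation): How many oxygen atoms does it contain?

Scan the SMILES for O atoms (remember two-letter symbols like Cl and Br are single atoms).
Oxygen count: 2.

2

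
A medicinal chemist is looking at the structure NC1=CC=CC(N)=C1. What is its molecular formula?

Walk through each heavy atom and fill implicit hydrogens from standard valence (C 4, N 3, O 2, S 2, halogen 1):
  atom 1: N, bond orders sum to 1 (valence 3) → 2 H
  atom 2: C, bond orders sum to 4 (valence 4) → 0 H
  atom 3: C, bond orders sum to 3 (valence 4) → 1 H
  atom 4: C, bond orders sum to 3 (valence 4) → 1 H
  atom 5: C, bond orders sum to 3 (valence 4) → 1 H
  atom 6: C, bond orders sum to 4 (valence 4) → 0 H
  atom 7: N, bond orders sum to 1 (valence 3) → 2 H
  atom 8: C, bond orders sum to 3 (valence 4) → 1 H
Totals → C:6, H:8, N:2.
In Hill order: C6H8N2.

C6H8N2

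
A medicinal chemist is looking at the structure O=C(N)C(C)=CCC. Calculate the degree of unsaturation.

Degree of unsaturation = (number of rings) + (number of π bonds).
Ring closures in the SMILES: 0.
π bonds: 2 double bonds (each 1 DoU) → 2 DoU from unsaturation.
Total DoU = 0 + 2 = 2.

2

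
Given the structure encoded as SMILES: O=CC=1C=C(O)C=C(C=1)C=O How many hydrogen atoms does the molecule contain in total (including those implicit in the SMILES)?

Walk through each heavy atom and fill implicit hydrogens from standard valence (C 4, N 3, O 2, S 2, halogen 1):
  atom 1: O, bond orders sum to 2 (valence 2) → 0 H
  atom 2: C, bond orders sum to 3 (valence 4) → 1 H
  atom 3: C, bond orders sum to 4 (valence 4) → 0 H
  atom 4: C, bond orders sum to 3 (valence 4) → 1 H
  atom 5: C, bond orders sum to 4 (valence 4) → 0 H
  atom 6: O, bond orders sum to 1 (valence 2) → 1 H
  atom 7: C, bond orders sum to 3 (valence 4) → 1 H
  atom 8: C, bond orders sum to 4 (valence 4) → 0 H
  atom 9: C, bond orders sum to 3 (valence 4) → 1 H
  atom 10: C, bond orders sum to 3 (valence 4) → 1 H
  atom 11: O, bond orders sum to 2 (valence 2) → 0 H
Total hydrogens: 6.

6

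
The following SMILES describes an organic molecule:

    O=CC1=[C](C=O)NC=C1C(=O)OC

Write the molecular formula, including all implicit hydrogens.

C8H7NO4

Walk through each heavy atom and fill implicit hydrogens from standard valence (C 4, N 3, O 2, S 2, halogen 1):
  atom 1: O, bond orders sum to 2 (valence 2) → 0 H
  atom 2: C, bond orders sum to 3 (valence 4) → 1 H
  atom 3: C, bond orders sum to 4 (valence 4) → 0 H
  atom 4: C with explicit H count 0
  atom 5: C, bond orders sum to 3 (valence 4) → 1 H
  atom 6: O, bond orders sum to 2 (valence 2) → 0 H
  atom 7: N, bond orders sum to 2 (valence 3) → 1 H
  atom 8: C, bond orders sum to 3 (valence 4) → 1 H
  atom 9: C, bond orders sum to 4 (valence 4) → 0 H
  atom 10: C, bond orders sum to 4 (valence 4) → 0 H
  atom 11: O, bond orders sum to 2 (valence 2) → 0 H
  atom 12: O, bond orders sum to 2 (valence 2) → 0 H
  atom 13: C, bond orders sum to 1 (valence 4) → 3 H
Totals → C:8, H:7, N:1, O:4.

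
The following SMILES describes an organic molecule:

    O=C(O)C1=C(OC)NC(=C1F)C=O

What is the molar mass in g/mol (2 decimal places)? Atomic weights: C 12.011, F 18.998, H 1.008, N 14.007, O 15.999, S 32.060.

First, the molecular formula is C7H6FNO4 (counting implicit H from valence).
  C: 7 × 12.011 = 84.077
  F: 1 × 18.998 = 18.998
  H: 6 × 1.008 = 6.048
  N: 1 × 14.007 = 14.007
  O: 4 × 15.999 = 63.996
Sum: 7×12.011 + 1×18.998 + 6×1.008 + 1×14.007 + 4×15.999 = 187.126 → 187.13 g/mol.

187.13 g/mol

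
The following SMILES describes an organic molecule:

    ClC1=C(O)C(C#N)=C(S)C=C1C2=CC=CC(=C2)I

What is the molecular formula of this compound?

C13H7ClINOS

Walk through each heavy atom and fill implicit hydrogens from standard valence (C 4, N 3, O 2, S 2, halogen 1):
  atom 1: Cl (halogen, monovalent) → 0 H
  atom 2: C, bond orders sum to 4 (valence 4) → 0 H
  atom 3: C, bond orders sum to 4 (valence 4) → 0 H
  atom 4: O, bond orders sum to 1 (valence 2) → 1 H
  atom 5: C, bond orders sum to 4 (valence 4) → 0 H
  atom 6: C, bond orders sum to 4 (valence 4) → 0 H
  atom 7: N, bond orders sum to 3 (valence 3) → 0 H
  atom 8: C, bond orders sum to 4 (valence 4) → 0 H
  atom 9: S, bond orders sum to 1 (valence 2) → 1 H
  atom 10: C, bond orders sum to 3 (valence 4) → 1 H
  atom 11: C, bond orders sum to 4 (valence 4) → 0 H
  atom 12: C, bond orders sum to 4 (valence 4) → 0 H
  atom 13: C, bond orders sum to 3 (valence 4) → 1 H
  atom 14: C, bond orders sum to 3 (valence 4) → 1 H
  atom 15: C, bond orders sum to 3 (valence 4) → 1 H
  atom 16: C, bond orders sum to 4 (valence 4) → 0 H
  atom 17: C, bond orders sum to 3 (valence 4) → 1 H
  atom 18: I (halogen, monovalent) → 0 H
Totals → C:13, H:7, Cl:1, I:1, N:1, O:1, S:1.
In Hill order: C13H7ClINOS.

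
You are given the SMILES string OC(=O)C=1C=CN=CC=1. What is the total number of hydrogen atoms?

Walk through each heavy atom and fill implicit hydrogens from standard valence (C 4, N 3, O 2, S 2, halogen 1):
  atom 1: O, bond orders sum to 1 (valence 2) → 1 H
  atom 2: C, bond orders sum to 4 (valence 4) → 0 H
  atom 3: O, bond orders sum to 2 (valence 2) → 0 H
  atom 4: C, bond orders sum to 4 (valence 4) → 0 H
  atom 5: C, bond orders sum to 3 (valence 4) → 1 H
  atom 6: C, bond orders sum to 3 (valence 4) → 1 H
  atom 7: N, bond orders sum to 3 (valence 3) → 0 H
  atom 8: C, bond orders sum to 3 (valence 4) → 1 H
  atom 9: C, bond orders sum to 3 (valence 4) → 1 H
Total hydrogens: 5.

5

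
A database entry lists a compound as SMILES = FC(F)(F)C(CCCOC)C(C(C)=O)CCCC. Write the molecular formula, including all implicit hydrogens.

C13H23F3O2

Walk through each heavy atom and fill implicit hydrogens from standard valence (C 4, N 3, O 2, S 2, halogen 1):
  atom 1: F (halogen, monovalent) → 0 H
  atom 2: C, bond orders sum to 4 (valence 4) → 0 H
  atom 3: F (halogen, monovalent) → 0 H
  atom 4: F (halogen, monovalent) → 0 H
  atom 5: C, bond orders sum to 3 (valence 4) → 1 H
  atom 6: C, bond orders sum to 2 (valence 4) → 2 H
  atom 7: C, bond orders sum to 2 (valence 4) → 2 H
  atom 8: C, bond orders sum to 2 (valence 4) → 2 H
  atom 9: O, bond orders sum to 2 (valence 2) → 0 H
  atom 10: C, bond orders sum to 1 (valence 4) → 3 H
  atom 11: C, bond orders sum to 3 (valence 4) → 1 H
  atom 12: C, bond orders sum to 4 (valence 4) → 0 H
  atom 13: C, bond orders sum to 1 (valence 4) → 3 H
  atom 14: O, bond orders sum to 2 (valence 2) → 0 H
  atom 15: C, bond orders sum to 2 (valence 4) → 2 H
  atom 16: C, bond orders sum to 2 (valence 4) → 2 H
  atom 17: C, bond orders sum to 2 (valence 4) → 2 H
  atom 18: C, bond orders sum to 1 (valence 4) → 3 H
Totals → C:13, H:23, F:3, O:2.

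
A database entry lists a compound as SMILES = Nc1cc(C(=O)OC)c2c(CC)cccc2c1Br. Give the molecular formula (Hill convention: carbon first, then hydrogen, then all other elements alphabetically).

C14H14BrNO2

Walk through each heavy atom and fill implicit hydrogens from standard valence (C 4, N 3, O 2, S 2, halogen 1); for lowercase aromatic atoms, an aromatic c carries 1 H when it has two neighbours and 0 H with three, and aromatic n carries 0 H:
  atom 1: N, bond orders sum to 1 (valence 3) → 2 H
  atom 2: aromatic c, 3 neighbours → 0 H
  atom 3: aromatic c, 2 neighbours → 1 H
  atom 4: aromatic c, 3 neighbours → 0 H
  atom 5: C, bond orders sum to 4 (valence 4) → 0 H
  atom 6: O, bond orders sum to 2 (valence 2) → 0 H
  atom 7: O, bond orders sum to 2 (valence 2) → 0 H
  atom 8: C, bond orders sum to 1 (valence 4) → 3 H
  atom 9: aromatic c, 3 neighbours → 0 H
  atom 10: aromatic c, 3 neighbours → 0 H
  atom 11: C, bond orders sum to 2 (valence 4) → 2 H
  atom 12: C, bond orders sum to 1 (valence 4) → 3 H
  atom 13: aromatic c, 2 neighbours → 1 H
  atom 14: aromatic c, 2 neighbours → 1 H
  atom 15: aromatic c, 2 neighbours → 1 H
  atom 16: aromatic c, 3 neighbours → 0 H
  atom 17: aromatic c, 3 neighbours → 0 H
  atom 18: Br (halogen, monovalent) → 0 H
Totals → C:14, H:14, Br:1, N:1, O:2.
In Hill order: C14H14BrNO2.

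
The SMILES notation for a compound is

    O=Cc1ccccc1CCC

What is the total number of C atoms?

Count every carbon token in the SMILES (each C, including those in ring-closure positions and inside branches).
Carbon count: 10.

10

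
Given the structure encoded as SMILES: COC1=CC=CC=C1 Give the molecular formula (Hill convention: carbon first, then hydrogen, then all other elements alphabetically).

C7H8O

Walk through each heavy atom and fill implicit hydrogens from standard valence (C 4, N 3, O 2, S 2, halogen 1):
  atom 1: C, bond orders sum to 1 (valence 4) → 3 H
  atom 2: O, bond orders sum to 2 (valence 2) → 0 H
  atom 3: C, bond orders sum to 4 (valence 4) → 0 H
  atom 4: C, bond orders sum to 3 (valence 4) → 1 H
  atom 5: C, bond orders sum to 3 (valence 4) → 1 H
  atom 6: C, bond orders sum to 3 (valence 4) → 1 H
  atom 7: C, bond orders sum to 3 (valence 4) → 1 H
  atom 8: C, bond orders sum to 3 (valence 4) → 1 H
Totals → C:7, H:8, O:1.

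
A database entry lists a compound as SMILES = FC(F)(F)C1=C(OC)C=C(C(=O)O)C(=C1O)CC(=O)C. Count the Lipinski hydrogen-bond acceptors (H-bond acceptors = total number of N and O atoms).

N atoms: 0; O atoms: 5.
Lipinski HBA = 0 + 5 = 5.

5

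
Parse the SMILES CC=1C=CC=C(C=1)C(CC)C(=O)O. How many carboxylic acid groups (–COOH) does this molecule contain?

1

The carboxylic acid motif appears at heavy-atom position 11 in the SMILES.
Carboxylic acid count: 1.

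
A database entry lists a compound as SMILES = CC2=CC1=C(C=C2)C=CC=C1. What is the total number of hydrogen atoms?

Walk through each heavy atom and fill implicit hydrogens from standard valence (C 4, N 3, O 2, S 2, halogen 1):
  atom 1: C, bond orders sum to 1 (valence 4) → 3 H
  atom 2: C, bond orders sum to 4 (valence 4) → 0 H
  atom 3: C, bond orders sum to 3 (valence 4) → 1 H
  atom 4: C, bond orders sum to 4 (valence 4) → 0 H
  atom 5: C, bond orders sum to 4 (valence 4) → 0 H
  atom 6: C, bond orders sum to 3 (valence 4) → 1 H
  atom 7: C, bond orders sum to 3 (valence 4) → 1 H
  atom 8: C, bond orders sum to 3 (valence 4) → 1 H
  atom 9: C, bond orders sum to 3 (valence 4) → 1 H
  atom 10: C, bond orders sum to 3 (valence 4) → 1 H
  atom 11: C, bond orders sum to 3 (valence 4) → 1 H
Total hydrogens: 10.

10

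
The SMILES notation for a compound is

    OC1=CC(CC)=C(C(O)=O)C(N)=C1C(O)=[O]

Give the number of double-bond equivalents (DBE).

Degree of unsaturation = (number of rings) + (number of π bonds).
Ring closures in the SMILES: 1.
π bonds: 5 double bonds (each 1 DoU) → 5 DoU from unsaturation.
Total DoU = 1 + 5 = 6.

6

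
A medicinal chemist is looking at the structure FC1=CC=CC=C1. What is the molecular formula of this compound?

C6H5F

Walk through each heavy atom and fill implicit hydrogens from standard valence (C 4, N 3, O 2, S 2, halogen 1):
  atom 1: F (halogen, monovalent) → 0 H
  atom 2: C, bond orders sum to 4 (valence 4) → 0 H
  atom 3: C, bond orders sum to 3 (valence 4) → 1 H
  atom 4: C, bond orders sum to 3 (valence 4) → 1 H
  atom 5: C, bond orders sum to 3 (valence 4) → 1 H
  atom 6: C, bond orders sum to 3 (valence 4) → 1 H
  atom 7: C, bond orders sum to 3 (valence 4) → 1 H
Totals → C:6, H:5, F:1.
In Hill order: C6H5F.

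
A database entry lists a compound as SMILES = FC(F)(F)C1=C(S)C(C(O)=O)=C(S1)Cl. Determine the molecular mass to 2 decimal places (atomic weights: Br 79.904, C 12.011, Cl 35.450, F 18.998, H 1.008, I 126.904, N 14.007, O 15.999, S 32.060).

First, the molecular formula is C6H2ClF3O2S2 (counting implicit H from valence).
  C: 6 × 12.011 = 72.066
  Cl: 1 × 35.450 = 35.450
  F: 3 × 18.998 = 56.994
  H: 2 × 1.008 = 2.016
  O: 2 × 15.999 = 31.998
  S: 2 × 32.060 = 64.120
Sum: 6×12.011 + 1×35.450 + 3×18.998 + 2×1.008 + 2×15.999 + 2×32.060 = 262.644 → 262.64 g/mol.

262.64 g/mol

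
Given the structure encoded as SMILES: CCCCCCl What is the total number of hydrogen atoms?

Walk through each heavy atom and fill implicit hydrogens from standard valence (C 4, N 3, O 2, S 2, halogen 1):
  atom 1: C, bond orders sum to 1 (valence 4) → 3 H
  atom 2: C, bond orders sum to 2 (valence 4) → 2 H
  atom 3: C, bond orders sum to 2 (valence 4) → 2 H
  atom 4: C, bond orders sum to 2 (valence 4) → 2 H
  atom 5: C, bond orders sum to 2 (valence 4) → 2 H
  atom 6: Cl (halogen, monovalent) → 0 H
Total hydrogens: 11.

11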